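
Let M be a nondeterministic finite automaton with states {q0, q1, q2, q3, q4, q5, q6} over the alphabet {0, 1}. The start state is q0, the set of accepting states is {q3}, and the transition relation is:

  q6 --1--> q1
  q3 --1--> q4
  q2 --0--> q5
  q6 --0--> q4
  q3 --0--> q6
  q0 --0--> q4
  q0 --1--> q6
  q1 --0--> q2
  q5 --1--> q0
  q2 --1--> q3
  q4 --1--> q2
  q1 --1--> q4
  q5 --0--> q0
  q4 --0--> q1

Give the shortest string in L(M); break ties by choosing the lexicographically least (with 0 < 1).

A breadth-first search from q0 reaches an accepting state first via the path q0 → q4 → q2 → q3 on input 011.
No string of length < 3 is accepted (BFS exhausts all shorter strings without reaching an accepting state), and 011 is the lexicographically least accepting string of length 3.

011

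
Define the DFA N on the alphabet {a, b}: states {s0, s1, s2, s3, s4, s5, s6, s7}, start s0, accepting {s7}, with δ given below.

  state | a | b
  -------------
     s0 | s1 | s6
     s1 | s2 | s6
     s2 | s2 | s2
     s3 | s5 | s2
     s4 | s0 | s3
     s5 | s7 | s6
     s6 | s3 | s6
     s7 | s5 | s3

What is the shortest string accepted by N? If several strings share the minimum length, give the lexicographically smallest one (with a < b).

A breadth-first search from s0 reaches an accepting state first via the path s0 → s6 → s3 → s5 → s7 on input baaa.
No string of length < 4 is accepted (BFS exhausts all shorter strings without reaching an accepting state), and baaa is the lexicographically least accepting string of length 4.

baaa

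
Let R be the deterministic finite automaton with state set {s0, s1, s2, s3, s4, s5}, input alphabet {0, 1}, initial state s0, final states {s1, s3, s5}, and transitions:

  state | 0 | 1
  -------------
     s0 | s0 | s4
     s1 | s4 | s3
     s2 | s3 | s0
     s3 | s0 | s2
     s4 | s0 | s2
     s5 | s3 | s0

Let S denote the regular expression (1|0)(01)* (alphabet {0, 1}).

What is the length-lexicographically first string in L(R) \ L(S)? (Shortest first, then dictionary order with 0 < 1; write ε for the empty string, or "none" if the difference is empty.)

110

The string 110 is accepted by R but not by S.
No shorter string lies in the difference, and 110 is the lexicographically first length-3 string in L(R) \ L(S).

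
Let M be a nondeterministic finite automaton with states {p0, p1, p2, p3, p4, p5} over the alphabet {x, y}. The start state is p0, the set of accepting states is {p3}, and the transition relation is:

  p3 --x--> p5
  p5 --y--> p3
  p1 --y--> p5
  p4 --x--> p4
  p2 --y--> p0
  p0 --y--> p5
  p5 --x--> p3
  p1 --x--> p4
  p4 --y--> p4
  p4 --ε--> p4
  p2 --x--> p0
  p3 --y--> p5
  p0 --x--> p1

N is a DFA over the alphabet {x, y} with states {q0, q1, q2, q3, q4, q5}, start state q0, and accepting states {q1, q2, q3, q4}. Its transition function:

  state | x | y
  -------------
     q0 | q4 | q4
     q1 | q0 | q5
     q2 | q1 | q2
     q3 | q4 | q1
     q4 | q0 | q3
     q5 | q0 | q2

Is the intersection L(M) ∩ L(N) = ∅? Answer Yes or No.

The string yy is accepted by both M and N.
Hence L(M) ∩ L(N) ≠ ∅.

No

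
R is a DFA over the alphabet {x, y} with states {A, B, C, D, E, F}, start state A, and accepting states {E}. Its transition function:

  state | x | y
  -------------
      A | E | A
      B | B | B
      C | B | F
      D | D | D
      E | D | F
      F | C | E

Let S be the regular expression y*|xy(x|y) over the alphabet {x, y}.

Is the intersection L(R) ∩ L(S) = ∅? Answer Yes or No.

No

The string xyy is accepted by both R and S.
Hence L(R) ∩ L(S) ≠ ∅.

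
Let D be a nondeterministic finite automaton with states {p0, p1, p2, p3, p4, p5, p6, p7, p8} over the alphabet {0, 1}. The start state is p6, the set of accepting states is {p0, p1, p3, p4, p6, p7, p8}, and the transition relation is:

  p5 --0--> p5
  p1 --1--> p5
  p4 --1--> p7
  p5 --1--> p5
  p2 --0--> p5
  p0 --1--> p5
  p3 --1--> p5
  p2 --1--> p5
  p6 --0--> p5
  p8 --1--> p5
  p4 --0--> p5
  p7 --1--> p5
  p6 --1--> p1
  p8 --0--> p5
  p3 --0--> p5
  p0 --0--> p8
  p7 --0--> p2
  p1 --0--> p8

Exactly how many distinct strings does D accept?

The useful subgraph on states {p1, p6, p8} is acyclic, so L(D) is finite; the longest accepting path visits 3 useful states, giving maximum string length 2.
Counting accepting paths from p6 by length: 1 of length 0, 1 of length 1, 1 of length 2. Total 3.

3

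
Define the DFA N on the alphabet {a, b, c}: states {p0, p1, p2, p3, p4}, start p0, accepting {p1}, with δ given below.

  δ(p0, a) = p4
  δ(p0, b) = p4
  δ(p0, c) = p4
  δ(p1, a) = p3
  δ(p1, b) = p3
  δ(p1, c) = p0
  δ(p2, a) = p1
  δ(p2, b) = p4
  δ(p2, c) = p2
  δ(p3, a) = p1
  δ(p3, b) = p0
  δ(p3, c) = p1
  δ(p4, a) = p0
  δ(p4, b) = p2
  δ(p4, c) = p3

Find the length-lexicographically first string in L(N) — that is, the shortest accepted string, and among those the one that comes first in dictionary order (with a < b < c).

aba

A breadth-first search from p0 reaches an accepting state first via the path p0 → p4 → p2 → p1 on input aba.
No string of length < 3 is accepted (BFS exhausts all shorter strings without reaching an accepting state), and aba is the lexicographically least accepting string of length 3.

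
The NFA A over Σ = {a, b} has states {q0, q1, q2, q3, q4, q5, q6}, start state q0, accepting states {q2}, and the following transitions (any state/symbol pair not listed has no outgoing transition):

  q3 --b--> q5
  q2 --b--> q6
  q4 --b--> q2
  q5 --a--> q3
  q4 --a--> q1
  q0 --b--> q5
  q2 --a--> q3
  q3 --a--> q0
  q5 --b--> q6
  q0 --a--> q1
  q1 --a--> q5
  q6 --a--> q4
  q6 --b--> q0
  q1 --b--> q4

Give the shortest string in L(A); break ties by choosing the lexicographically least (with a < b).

abb

A breadth-first search from q0 reaches an accepting state first via the path q0 → q1 → q4 → q2 on input abb.
No string of length < 3 is accepted (BFS exhausts all shorter strings without reaching an accepting state), and abb is the lexicographically least accepting string of length 3.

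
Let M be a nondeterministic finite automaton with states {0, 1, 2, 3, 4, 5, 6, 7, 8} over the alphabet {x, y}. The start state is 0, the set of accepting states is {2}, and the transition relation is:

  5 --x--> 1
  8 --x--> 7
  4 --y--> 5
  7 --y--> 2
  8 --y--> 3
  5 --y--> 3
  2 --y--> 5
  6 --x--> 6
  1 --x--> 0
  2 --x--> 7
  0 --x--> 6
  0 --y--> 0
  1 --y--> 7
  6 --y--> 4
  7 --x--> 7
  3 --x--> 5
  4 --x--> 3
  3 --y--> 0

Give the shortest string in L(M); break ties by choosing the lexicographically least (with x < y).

A breadth-first search from 0 reaches an accepting state first via the path 0 → 6 → 4 → 5 → 1 → 7 → 2 on input xyyxyy.
No string of length < 6 is accepted (BFS exhausts all shorter strings without reaching an accepting state), and xyyxyy is the lexicographically least accepting string of length 6.

xyyxyy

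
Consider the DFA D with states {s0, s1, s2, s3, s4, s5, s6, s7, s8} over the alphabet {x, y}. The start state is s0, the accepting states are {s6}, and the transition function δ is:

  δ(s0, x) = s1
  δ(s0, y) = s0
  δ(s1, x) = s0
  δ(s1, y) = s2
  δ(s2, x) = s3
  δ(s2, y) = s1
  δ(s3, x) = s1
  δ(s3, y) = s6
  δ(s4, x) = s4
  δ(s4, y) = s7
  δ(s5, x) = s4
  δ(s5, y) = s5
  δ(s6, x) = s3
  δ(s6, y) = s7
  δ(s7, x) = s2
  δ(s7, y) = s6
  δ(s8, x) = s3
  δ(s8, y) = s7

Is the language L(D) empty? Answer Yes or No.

No

The string xyxy is accepted: the run s0 → s1 → s2 → s3 → s6 ends in the accepting state s6.
Since at least one string is accepted, L(D) is not empty.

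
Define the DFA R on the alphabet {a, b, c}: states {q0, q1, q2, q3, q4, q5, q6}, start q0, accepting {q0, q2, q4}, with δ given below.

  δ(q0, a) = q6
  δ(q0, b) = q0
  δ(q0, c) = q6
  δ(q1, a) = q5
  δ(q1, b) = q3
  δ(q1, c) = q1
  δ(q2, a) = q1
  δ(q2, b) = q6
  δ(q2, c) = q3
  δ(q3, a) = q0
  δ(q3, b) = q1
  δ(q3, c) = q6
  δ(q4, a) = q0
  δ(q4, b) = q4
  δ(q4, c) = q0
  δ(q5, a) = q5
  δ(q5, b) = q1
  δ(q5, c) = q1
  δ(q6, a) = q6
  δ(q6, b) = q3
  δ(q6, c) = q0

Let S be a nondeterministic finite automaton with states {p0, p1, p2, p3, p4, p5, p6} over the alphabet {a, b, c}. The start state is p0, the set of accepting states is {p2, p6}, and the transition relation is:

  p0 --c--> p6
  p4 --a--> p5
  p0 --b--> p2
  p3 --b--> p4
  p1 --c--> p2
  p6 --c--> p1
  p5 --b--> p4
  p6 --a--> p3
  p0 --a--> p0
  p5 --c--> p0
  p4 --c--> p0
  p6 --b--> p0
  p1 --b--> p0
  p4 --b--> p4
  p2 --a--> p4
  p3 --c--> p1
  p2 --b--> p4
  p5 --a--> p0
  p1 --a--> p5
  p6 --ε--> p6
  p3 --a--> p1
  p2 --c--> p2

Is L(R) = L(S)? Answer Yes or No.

The empty string ε is accepted by R but rejected by S.
So L(R) ≠ L(S).

No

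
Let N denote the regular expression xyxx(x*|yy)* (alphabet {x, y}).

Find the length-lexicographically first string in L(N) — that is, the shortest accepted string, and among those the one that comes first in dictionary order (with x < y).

xyxx

By inspection of the expression, no string of length less than 4 matches, and xyxx is the lexicographically first match of length 4.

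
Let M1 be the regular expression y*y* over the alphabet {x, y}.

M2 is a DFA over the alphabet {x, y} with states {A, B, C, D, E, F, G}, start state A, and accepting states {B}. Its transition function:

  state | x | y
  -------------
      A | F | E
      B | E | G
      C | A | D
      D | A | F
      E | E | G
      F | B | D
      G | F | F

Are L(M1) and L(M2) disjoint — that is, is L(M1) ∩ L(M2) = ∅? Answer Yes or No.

Converting the expression M1 to a DFA (subset construction, then merging equivalent states) gives the minimal DFA with states {r0, r1}, start state r0, accepting states {r0} and transitions r0: x→r1, y→r0; r1: x→r1, y→r1.
Exploring the product automaton M1 × M2 from the start pair (r0, A), following both machines on each input symbol, reaches 11 state pairs: (r0, A), (r1, F), (r0, E), (r1, B), (r1, D), (r1, E), (r0, G), (r1, G), (r1, A), (r0, F), (r0, D).
M1 accepts in {r0} and M2 accepts in {B}; no reachable pair has both components accepting, so no string drives both machines to acceptance simultaneously and L(M1) ∩ L(M2) = ∅.
So no string is accepted by both, and the intersection is empty.

Yes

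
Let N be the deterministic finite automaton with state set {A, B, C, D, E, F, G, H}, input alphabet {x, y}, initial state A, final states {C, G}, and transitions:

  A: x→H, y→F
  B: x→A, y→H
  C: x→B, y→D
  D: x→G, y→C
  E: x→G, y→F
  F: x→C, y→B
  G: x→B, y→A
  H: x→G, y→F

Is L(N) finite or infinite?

State A is reachable from the start and can reach an accepting state, and it lies on the cycle A → F → B → A.
Traversing that cycle any number of times yields accepted strings of unbounded length, so the language is infinite.

infinite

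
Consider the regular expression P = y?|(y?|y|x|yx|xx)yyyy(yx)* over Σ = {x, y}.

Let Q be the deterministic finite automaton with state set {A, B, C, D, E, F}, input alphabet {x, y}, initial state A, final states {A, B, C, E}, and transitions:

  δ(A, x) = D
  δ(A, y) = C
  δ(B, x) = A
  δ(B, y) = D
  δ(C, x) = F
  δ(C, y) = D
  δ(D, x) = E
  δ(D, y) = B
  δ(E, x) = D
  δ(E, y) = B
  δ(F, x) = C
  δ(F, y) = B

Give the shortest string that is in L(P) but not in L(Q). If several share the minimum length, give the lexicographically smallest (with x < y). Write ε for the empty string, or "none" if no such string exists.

The string yyyy is accepted by P but not by Q.
No shorter string lies in the difference, and yyyy is the lexicographically first length-4 string in L(P) \ L(Q).

yyyy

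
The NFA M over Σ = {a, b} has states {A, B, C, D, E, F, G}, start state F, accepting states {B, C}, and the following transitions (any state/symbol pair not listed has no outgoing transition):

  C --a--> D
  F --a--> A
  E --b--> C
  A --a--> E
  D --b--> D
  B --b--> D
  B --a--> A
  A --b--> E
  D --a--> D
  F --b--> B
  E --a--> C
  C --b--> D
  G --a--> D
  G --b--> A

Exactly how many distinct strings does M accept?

9

The useful subgraph on states {A, B, C, E, F} is acyclic, so L(M) is finite; the longest accepting path visits 5 useful states, giving maximum string length 4.
Counting accepting paths from F by length: 1 of length 1, 4 of length 3, 4 of length 4. Total 9.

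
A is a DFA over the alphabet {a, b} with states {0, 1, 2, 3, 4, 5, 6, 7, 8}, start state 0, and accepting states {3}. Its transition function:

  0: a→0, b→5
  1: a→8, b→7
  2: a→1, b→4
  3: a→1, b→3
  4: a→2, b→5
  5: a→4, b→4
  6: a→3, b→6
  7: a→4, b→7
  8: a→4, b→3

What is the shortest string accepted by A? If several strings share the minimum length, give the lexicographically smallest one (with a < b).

baaaab

A breadth-first search from 0 reaches an accepting state first via the path 0 → 5 → 4 → 2 → 1 → 8 → 3 on input baaaab.
No string of length < 6 is accepted (BFS exhausts all shorter strings without reaching an accepting state), and baaaab is the lexicographically least accepting string of length 6.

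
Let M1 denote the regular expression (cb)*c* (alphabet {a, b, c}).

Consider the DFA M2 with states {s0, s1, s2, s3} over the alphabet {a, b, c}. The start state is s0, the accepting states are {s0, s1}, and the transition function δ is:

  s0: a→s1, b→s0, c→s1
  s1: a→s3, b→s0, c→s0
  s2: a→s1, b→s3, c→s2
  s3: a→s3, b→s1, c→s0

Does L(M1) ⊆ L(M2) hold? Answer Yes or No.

Yes

Converting the expression M1 to a DFA (subset construction, then merging equivalent states) gives the minimal DFA with states {r0, r1, r2, r3}, start state r0, accepting states {r0, r2, r3} and transitions r0: a→r1, b→r1, c→r2; r1: a→r1, b→r1, c→r1; r2: a→r1, b→r0, c→r3; r3: a→r1, b→r1, c→r3.
Exploring the product automaton M1 × M2 from the start pair (r0, s0), following both machines on each input symbol, reaches 7 state pairs: (r0, s0), (r1, s1), (r1, s0), (r2, s1), (r1, s3), (r3, s0), (r3, s1).
M1 accepts in {r0, r2, r3} and M2 accepts in {s0, s1}. The reachable pairs whose M1-component is accepting are (r0, s0), (r2, s1), (r3, s0), (r3, s1); in each of them the M2-component is accepting too, so the product for L(M1) \ L(M2) (M1-component accepting, M2-component rejecting) has no reachable accepting pair and the difference is empty.
Hence every string in L(M1) is also in L(M2).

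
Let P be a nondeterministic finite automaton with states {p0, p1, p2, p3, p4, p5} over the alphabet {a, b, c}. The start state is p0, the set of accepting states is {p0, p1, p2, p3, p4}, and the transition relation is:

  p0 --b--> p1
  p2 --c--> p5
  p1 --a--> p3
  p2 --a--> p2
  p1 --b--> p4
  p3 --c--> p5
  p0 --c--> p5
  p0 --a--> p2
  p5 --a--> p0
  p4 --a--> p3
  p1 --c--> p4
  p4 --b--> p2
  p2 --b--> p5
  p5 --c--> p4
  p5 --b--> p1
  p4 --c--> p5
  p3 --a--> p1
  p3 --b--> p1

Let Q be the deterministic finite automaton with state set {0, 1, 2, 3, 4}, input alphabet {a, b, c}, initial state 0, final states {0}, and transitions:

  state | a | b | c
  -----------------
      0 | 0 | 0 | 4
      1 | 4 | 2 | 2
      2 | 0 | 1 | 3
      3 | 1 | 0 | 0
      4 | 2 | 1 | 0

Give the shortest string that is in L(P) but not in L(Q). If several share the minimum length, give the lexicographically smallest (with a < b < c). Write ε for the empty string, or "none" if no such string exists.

bc

The string bc is accepted by P but not by Q.
No shorter string lies in the difference, and bc is the lexicographically first length-2 string in L(P) \ L(Q).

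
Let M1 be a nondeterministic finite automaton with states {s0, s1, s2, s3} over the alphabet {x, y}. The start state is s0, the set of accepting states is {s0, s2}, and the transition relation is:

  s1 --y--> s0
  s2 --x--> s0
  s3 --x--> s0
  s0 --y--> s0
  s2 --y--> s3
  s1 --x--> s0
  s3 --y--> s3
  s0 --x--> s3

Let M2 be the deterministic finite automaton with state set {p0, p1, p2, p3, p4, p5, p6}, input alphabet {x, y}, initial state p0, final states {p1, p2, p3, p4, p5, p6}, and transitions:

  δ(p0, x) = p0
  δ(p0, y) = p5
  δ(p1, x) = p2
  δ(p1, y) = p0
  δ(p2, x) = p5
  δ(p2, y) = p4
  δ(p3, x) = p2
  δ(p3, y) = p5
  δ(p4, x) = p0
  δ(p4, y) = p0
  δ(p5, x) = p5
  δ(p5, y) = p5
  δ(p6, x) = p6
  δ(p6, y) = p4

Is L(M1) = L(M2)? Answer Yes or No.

No

The empty string ε is accepted by M1 but rejected by M2.
So L(M1) ≠ L(M2).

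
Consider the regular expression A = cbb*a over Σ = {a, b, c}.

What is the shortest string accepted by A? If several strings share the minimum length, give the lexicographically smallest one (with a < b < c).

cba

By inspection of the expression, no string of length less than 3 matches, and cba is the lexicographically first match of length 3.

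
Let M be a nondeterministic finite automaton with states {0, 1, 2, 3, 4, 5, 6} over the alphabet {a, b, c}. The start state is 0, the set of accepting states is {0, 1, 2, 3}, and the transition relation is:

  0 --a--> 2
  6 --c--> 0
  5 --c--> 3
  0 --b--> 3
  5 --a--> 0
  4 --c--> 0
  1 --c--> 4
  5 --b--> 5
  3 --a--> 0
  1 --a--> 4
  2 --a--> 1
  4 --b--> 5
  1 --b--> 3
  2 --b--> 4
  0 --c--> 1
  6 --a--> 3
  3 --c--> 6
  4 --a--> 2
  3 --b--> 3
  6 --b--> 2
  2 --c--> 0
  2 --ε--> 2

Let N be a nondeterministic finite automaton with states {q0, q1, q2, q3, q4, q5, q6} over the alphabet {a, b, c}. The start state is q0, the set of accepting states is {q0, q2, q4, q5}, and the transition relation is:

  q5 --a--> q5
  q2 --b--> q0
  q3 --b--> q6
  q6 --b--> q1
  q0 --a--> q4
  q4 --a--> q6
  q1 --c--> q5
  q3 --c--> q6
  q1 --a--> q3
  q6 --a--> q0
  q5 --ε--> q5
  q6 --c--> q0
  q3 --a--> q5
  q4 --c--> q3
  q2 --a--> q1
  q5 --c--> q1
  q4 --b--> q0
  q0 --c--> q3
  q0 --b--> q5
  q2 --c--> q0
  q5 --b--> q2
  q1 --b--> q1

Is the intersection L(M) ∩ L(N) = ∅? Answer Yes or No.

No

The empty string ε is accepted by both M and N.
Hence L(M) ∩ L(N) ≠ ∅.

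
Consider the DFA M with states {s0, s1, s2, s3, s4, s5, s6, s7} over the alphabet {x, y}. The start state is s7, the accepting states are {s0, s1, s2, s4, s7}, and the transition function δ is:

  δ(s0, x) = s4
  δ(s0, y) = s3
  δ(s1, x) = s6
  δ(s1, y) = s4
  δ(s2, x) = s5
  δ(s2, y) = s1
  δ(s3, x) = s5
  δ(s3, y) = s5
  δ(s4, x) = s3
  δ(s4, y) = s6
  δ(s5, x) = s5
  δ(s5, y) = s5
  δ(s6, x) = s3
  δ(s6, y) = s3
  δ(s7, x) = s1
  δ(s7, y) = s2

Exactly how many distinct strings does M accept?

The useful subgraph on states {s1, s2, s4, s7} is acyclic, so L(M) is finite; the longest accepting path visits 4 useful states, giving maximum string length 3.
Counting accepting paths from s7 by length: 1 of length 0, 2 of length 1, 2 of length 2, 1 of length 3. Total 6.

6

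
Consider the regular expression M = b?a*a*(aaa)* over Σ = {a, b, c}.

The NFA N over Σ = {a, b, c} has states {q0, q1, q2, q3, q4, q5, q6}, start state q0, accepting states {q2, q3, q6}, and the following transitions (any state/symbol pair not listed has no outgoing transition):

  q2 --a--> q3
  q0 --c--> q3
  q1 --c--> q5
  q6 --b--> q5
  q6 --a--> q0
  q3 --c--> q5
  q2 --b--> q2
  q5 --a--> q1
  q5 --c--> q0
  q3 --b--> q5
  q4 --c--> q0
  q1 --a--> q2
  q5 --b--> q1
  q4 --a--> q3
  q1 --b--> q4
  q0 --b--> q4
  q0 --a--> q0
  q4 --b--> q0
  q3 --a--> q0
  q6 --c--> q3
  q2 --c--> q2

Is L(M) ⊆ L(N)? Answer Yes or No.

No

The empty string ε is in L(M) but not in L(N).
So L(M) ⊄ L(N).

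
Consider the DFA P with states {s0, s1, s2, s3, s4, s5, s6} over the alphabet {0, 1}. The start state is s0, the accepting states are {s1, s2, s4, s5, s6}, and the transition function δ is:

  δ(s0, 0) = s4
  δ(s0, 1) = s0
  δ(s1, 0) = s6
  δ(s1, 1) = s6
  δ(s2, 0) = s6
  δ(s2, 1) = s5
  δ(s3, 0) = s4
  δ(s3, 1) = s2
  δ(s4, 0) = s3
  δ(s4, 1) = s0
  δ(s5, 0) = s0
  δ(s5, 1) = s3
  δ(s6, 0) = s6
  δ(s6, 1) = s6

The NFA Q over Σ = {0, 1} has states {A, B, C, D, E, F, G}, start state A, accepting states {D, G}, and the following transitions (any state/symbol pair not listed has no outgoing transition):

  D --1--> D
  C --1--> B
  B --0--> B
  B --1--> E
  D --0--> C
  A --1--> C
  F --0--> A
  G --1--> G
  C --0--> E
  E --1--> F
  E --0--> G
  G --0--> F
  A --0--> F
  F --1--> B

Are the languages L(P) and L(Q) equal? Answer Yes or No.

No

The string 0 is accepted by P but rejected by Q.
So L(P) ≠ L(Q).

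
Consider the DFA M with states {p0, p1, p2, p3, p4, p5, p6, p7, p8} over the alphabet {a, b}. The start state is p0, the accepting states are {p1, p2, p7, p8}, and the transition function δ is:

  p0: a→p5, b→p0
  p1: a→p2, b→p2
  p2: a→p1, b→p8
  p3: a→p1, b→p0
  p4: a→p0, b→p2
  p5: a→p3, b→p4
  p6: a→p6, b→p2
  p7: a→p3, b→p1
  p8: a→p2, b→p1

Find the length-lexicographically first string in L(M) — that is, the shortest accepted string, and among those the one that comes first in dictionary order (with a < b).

A breadth-first search from p0 reaches an accepting state first via the path p0 → p5 → p3 → p1 on input aaa.
No string of length < 3 is accepted (BFS exhausts all shorter strings without reaching an accepting state), and aaa is the lexicographically least accepting string of length 3.

aaa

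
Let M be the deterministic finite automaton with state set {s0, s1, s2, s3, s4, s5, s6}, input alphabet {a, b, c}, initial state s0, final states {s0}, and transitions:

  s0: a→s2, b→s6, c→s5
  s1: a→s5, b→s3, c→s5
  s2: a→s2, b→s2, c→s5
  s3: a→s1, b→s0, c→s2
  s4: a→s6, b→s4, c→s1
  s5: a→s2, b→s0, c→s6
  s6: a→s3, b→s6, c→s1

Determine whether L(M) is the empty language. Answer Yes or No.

No

The empty string ε is accepted: the run s0 ends in the accepting state s0.
Since at least one string is accepted, L(M) is not empty.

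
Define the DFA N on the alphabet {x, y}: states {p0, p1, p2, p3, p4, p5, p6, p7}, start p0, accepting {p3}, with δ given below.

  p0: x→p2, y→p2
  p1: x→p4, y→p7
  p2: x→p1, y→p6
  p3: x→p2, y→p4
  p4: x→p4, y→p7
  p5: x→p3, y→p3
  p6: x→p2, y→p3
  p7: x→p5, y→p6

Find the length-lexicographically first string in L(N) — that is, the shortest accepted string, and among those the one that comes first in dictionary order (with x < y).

xyy

A breadth-first search from p0 reaches an accepting state first via the path p0 → p2 → p6 → p3 on input xyy.
No string of length < 3 is accepted (BFS exhausts all shorter strings without reaching an accepting state), and xyy is the lexicographically least accepting string of length 3.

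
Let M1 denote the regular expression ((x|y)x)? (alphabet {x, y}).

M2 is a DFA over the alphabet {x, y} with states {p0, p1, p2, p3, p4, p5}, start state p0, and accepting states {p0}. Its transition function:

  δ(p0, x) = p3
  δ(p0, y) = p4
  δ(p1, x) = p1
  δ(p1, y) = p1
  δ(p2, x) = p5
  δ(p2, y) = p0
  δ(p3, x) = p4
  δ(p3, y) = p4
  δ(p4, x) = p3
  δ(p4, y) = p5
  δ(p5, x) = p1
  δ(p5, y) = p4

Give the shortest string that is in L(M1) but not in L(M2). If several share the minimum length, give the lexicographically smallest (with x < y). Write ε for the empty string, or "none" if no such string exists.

xx

The string xx is accepted by M1 but not by M2.
No shorter string lies in the difference, and xx is the lexicographically first length-2 string in L(M1) \ L(M2).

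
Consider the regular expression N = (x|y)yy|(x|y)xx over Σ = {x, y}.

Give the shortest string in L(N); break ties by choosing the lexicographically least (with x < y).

By inspection of the expression, no string of length less than 3 matches, and xxx is the lexicographically first match of length 3.

xxx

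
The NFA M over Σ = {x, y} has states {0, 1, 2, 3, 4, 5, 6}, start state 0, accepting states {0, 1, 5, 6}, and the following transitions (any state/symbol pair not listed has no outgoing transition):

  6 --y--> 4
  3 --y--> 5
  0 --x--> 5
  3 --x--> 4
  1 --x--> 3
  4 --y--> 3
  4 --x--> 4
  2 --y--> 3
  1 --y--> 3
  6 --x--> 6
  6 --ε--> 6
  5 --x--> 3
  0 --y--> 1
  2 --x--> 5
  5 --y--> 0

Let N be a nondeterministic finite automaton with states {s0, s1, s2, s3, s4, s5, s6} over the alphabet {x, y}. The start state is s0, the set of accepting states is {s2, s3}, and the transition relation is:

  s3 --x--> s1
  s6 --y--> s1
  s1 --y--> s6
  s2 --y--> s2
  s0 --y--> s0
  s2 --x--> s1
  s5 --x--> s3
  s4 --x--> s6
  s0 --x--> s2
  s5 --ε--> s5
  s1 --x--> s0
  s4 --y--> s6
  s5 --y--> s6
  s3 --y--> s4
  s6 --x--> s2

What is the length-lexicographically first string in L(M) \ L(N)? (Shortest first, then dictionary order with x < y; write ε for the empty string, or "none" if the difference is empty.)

The empty string ε is accepted by M but not by N.
Since ε is the unique shortest string, it is the required witness.

ε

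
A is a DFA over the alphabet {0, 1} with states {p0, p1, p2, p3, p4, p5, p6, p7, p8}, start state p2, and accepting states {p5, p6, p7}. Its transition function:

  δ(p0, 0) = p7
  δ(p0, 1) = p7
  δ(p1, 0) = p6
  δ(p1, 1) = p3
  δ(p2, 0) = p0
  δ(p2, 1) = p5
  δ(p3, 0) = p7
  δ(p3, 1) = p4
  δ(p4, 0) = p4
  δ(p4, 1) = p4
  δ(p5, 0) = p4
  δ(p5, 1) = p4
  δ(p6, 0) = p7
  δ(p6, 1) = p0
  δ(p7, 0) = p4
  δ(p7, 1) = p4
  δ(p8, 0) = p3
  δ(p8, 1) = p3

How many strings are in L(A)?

The useful subgraph on states {p0, p2, p5, p7} is acyclic, so L(A) is finite; the longest accepting path visits 3 useful states, giving maximum string length 2.
Counting accepting paths from p2 by length: 1 of length 1, 2 of length 2. Total 3.

3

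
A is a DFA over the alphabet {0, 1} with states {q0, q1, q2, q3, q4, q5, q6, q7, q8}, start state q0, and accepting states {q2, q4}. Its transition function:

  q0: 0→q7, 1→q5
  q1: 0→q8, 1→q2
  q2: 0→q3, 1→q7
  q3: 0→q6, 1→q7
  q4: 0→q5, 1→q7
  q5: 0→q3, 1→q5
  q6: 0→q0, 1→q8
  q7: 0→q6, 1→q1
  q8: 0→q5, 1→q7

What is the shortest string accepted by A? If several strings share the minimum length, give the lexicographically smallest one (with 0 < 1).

A breadth-first search from q0 reaches an accepting state first via the path q0 → q7 → q1 → q2 on input 011.
No string of length < 3 is accepted (BFS exhausts all shorter strings without reaching an accepting state), and 011 is the lexicographically least accepting string of length 3.

011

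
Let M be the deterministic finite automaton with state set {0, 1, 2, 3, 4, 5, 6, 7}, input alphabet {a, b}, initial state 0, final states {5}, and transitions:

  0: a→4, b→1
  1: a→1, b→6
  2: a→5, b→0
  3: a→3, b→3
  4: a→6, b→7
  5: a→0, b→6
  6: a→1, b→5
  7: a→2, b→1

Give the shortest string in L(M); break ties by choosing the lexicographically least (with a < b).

A breadth-first search from 0 reaches an accepting state first via the path 0 → 4 → 6 → 5 on input aab.
No string of length < 3 is accepted (BFS exhausts all shorter strings without reaching an accepting state), and aab is the lexicographically least accepting string of length 3.

aab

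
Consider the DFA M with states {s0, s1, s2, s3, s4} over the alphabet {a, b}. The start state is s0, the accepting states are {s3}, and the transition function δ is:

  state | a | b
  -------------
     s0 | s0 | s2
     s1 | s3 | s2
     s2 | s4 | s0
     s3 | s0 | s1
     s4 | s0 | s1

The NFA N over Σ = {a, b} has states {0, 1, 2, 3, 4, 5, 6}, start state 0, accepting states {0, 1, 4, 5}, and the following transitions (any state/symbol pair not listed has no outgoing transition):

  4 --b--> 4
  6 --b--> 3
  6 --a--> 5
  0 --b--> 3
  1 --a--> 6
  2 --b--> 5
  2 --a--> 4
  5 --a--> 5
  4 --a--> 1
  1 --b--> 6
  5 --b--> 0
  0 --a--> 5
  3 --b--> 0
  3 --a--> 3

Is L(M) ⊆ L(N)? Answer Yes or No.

Exploring the product automaton M × N from the start pair (s0, 0), following both machines on each input symbol, reaches 9 state pairs: (s0, 0), (s0, 5), (s2, 3), (s2, 0), (s4, 3), (s4, 5), (s0, 3), (s1, 0), (s3, 5).
M accepts in {s3} and N accepts in {0, 1, 4, 5}. The reachable pairs whose M-component is accepting are (s3, 5); in each of them the N-component is accepting too, so the product for L(M) \ L(N) (M-component accepting, N-component rejecting) has no reachable accepting pair and the difference is empty.
Hence every string in L(M) is also in L(N).

Yes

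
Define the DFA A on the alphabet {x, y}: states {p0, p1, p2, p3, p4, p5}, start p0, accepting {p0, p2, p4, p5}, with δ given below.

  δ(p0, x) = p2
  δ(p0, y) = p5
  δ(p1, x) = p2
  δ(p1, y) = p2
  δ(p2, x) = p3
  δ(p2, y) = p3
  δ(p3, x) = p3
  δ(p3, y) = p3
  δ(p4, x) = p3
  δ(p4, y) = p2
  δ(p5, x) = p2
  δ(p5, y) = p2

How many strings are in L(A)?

5

The useful subgraph on states {p0, p2, p5} is acyclic, so L(A) is finite; the longest accepting path visits 3 useful states, giving maximum string length 2.
Counting accepting paths from p0 by length: 1 of length 0, 2 of length 1, 2 of length 2. Total 5.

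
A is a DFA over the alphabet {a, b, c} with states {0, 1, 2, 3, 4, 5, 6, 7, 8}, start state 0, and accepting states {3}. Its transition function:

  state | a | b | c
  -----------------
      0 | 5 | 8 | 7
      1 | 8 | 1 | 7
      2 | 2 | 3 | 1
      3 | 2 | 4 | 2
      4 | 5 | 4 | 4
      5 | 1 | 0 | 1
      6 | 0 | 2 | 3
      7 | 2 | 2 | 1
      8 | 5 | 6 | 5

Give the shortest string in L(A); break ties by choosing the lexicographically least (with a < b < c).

bbc

A breadth-first search from 0 reaches an accepting state first via the path 0 → 8 → 6 → 3 on input bbc.
No string of length < 3 is accepted (BFS exhausts all shorter strings without reaching an accepting state), and bbc is the lexicographically least accepting string of length 3.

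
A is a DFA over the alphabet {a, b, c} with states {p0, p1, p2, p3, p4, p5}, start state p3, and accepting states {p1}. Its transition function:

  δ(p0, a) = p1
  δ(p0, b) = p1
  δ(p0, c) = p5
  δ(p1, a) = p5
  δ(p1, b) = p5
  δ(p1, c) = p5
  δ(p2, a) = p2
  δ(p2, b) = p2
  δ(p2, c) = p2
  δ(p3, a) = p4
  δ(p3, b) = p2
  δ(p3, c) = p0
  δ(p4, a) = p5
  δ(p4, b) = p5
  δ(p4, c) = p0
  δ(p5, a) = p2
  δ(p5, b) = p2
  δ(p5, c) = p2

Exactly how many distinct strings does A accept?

4

The useful subgraph on states {p0, p1, p3, p4} is acyclic, so L(A) is finite; the longest accepting path visits 4 useful states, giving maximum string length 3.
Counting accepting paths from p3 by length: 2 of length 2, 2 of length 3. Total 4.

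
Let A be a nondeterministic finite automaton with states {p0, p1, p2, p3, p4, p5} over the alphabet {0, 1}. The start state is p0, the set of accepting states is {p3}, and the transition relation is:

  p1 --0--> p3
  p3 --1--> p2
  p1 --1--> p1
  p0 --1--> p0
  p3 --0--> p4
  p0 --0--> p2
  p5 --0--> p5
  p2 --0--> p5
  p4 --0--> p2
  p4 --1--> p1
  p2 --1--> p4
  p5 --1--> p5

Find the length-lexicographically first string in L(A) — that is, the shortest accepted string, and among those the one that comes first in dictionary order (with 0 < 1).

A breadth-first search from p0 reaches an accepting state first via the path p0 → p2 → p4 → p1 → p3 on input 0110.
No string of length < 4 is accepted (BFS exhausts all shorter strings without reaching an accepting state), and 0110 is the lexicographically least accepting string of length 4.

0110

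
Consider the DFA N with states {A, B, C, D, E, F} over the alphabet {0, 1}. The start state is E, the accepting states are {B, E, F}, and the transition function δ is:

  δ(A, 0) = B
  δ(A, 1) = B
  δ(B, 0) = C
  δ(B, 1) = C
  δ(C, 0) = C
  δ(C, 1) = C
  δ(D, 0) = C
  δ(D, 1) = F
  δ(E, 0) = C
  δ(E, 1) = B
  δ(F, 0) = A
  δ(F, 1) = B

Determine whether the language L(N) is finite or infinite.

finite

The useful states (reachable from E and able to reach an accepting state) are {B, E}.
Restricted to these states the transition graph has no cycle, so every accepting path has bounded length and L is finite.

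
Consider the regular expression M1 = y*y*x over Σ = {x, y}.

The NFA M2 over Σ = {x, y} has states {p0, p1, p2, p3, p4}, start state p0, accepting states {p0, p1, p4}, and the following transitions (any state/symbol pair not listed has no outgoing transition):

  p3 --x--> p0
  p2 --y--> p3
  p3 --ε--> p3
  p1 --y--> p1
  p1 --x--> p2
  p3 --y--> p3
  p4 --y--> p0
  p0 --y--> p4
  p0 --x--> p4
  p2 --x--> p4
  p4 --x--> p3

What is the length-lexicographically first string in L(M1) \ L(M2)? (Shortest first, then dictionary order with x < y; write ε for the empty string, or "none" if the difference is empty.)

yx

The string yx is accepted by M1 but not by M2.
No shorter string lies in the difference, and yx is the lexicographically first length-2 string in L(M1) \ L(M2).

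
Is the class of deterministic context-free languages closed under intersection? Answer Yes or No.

DCFLs are closed under complement (normalise the DPDA to read all of its input, then flip the verdict). If they were also closed under intersection, De Morgan would make them closed under union; but {aⁿbⁿ : n≥0} and {aⁿb²ⁿ : n≥0} are DCFLs (push the a's; pop one per b, respectively one per two b's) whose union no deterministic PDA accepts: a DPDA for it would have a single run on aⁿb²ⁿ, accepting after the prefix aⁿbⁿ and accepting again after n more b's; an ordinary PDA that simulates it on a's and b's and, at any moment when it is accepting, may switch to reading only a fresh letter c while feeding each c to the simulation as a b, would accept aⁱbʲcᵏ (k≥1) exactly when both aⁱbʲ and aⁱbʲ⁺ᵏ are in the language, i.e. its language intersected with the regular set a*b*c⁺ would be exactly {aⁿbⁿcⁿ : n≥1} — impossible, since context-free languages are closed under intersection with regular sets and {aⁿbⁿcⁿ} is not context-free.

No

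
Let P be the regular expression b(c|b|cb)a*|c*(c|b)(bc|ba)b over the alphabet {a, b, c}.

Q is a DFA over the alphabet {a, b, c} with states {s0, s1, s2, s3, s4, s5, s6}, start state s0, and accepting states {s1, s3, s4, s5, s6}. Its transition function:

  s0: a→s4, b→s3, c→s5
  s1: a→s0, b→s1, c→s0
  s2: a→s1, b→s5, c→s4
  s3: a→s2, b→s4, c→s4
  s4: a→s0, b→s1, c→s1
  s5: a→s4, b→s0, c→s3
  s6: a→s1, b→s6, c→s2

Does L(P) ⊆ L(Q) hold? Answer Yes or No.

No

The string bba is in L(P) but not in L(Q).
So L(P) ⊄ L(Q).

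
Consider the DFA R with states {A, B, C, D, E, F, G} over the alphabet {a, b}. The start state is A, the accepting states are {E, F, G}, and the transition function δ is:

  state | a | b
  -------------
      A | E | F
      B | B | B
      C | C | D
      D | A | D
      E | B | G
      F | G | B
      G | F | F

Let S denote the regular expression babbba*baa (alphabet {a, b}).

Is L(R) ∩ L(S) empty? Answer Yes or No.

Yes

Converting the expression S to a DFA (subset construction, then merging equivalent states) gives the minimal DFA with states {s0, s1, s2, s3, s4, s5, s6, s7, s8, s9}, start state s0, accepting states {s9} and transitions s0: a→s1, b→s2; s1: a→s1, b→s1; s2: a→s3, b→s1; s3: a→s1, b→s4; s4: a→s1, b→s5; s5: a→s1, b→s6; s6: a→s6, b→s7; s7: a→s8, b→s1; s8: a→s9, b→s1; s9: a→s1, b→s1.
Exploring the product automaton R × S from the start pair (A, s0), following both machines on each input symbol, reaches 13 state pairs: (A, s0), (E, s1), (F, s2), (B, s1), (G, s1), (G, s3), (F, s1), (F, s4), (B, s5), (B, s6), (B, s7), (B, s8), (B, s9).
R accepts in {E, F, G} and S accepts in {s9}; no reachable pair has both components accepting, so no string drives both machines to acceptance simultaneously and L(R) ∩ L(S) = ∅.
So no string is accepted by both, and the intersection is empty.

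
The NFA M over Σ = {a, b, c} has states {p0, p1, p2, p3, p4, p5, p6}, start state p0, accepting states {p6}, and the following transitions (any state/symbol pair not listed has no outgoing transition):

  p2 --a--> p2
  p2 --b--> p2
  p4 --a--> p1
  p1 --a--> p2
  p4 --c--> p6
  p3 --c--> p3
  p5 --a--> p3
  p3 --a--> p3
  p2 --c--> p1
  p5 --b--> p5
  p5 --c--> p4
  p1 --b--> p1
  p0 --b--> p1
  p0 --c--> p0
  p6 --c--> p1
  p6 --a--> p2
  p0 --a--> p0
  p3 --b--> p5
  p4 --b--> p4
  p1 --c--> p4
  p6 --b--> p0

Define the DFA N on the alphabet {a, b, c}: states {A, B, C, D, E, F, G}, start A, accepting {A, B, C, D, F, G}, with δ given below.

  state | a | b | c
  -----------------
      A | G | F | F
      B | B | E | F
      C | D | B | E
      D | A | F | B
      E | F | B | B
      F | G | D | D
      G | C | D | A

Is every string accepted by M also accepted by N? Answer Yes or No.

Yes

Exploring the product automaton M × N from the start pair (p0, A), following both machines on each input symbol, reaches 28 state pairs: (p0, A), (p0, G), (p1, F), (p0, F), (p0, C), (p1, D), (p2, G), (p4, D), (p0, D), (p1, B), (p0, E), (p2, A), (p4, B), (p2, C), (p2, D), (p1, A), (p4, F), (p6, B), (p0, B), (p2, B), (p1, E), (p2, F), (p4, E), (p6, F), (p1, G), (p6, D), (p2, E), (p4, A).
M accepts in {p6} and N accepts in {A, B, C, D, F, G}. The reachable pairs whose M-component is accepting are (p6, B), (p6, F), (p6, D); in each of them the N-component is accepting too, so the product for L(M) \ L(N) (M-component accepting, N-component rejecting) has no reachable accepting pair and the difference is empty.
Hence every string in L(M) is also in L(N).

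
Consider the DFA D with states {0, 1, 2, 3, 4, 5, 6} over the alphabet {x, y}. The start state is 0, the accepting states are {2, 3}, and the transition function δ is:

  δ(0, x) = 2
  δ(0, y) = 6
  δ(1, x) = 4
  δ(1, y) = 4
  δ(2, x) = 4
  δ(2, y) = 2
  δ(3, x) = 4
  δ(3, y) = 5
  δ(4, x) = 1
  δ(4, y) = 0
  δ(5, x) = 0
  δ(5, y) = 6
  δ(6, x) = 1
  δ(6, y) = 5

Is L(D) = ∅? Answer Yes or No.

The string x is accepted: the run 0 → 2 ends in the accepting state 2.
Since at least one string is accepted, L(D) is not empty.

No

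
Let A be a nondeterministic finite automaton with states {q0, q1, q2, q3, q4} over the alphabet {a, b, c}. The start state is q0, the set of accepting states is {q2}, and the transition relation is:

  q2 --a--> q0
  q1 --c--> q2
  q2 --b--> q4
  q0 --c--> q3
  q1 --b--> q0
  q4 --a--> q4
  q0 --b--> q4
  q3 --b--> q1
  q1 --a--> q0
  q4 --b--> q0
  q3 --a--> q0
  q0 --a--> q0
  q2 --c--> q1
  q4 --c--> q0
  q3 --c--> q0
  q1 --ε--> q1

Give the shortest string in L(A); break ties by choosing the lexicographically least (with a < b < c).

cbc

A breadth-first search from q0 reaches an accepting state first via the path q0 → q3 → q1 → q2 on input cbc.
No string of length < 3 is accepted (BFS exhausts all shorter strings without reaching an accepting state), and cbc is the lexicographically least accepting string of length 3.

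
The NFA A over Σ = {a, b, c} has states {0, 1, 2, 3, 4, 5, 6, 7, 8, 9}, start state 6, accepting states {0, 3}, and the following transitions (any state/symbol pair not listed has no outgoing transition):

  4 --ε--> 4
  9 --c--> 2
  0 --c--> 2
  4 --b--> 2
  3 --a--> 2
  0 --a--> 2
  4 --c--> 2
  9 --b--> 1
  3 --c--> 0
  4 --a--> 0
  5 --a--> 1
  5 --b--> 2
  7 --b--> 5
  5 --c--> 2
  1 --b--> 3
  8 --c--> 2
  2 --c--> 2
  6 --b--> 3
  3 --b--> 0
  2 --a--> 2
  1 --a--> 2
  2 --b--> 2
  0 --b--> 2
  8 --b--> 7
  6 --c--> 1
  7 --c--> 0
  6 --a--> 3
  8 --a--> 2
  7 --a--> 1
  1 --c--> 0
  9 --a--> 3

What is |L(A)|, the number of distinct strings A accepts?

10

The useful subgraph on states {0, 1, 3, 6} is acyclic, so L(A) is finite; the longest accepting path visits 4 useful states, giving maximum string length 3.
Counting accepting paths from 6 by length: 2 of length 1, 6 of length 2, 2 of length 3. Total 10.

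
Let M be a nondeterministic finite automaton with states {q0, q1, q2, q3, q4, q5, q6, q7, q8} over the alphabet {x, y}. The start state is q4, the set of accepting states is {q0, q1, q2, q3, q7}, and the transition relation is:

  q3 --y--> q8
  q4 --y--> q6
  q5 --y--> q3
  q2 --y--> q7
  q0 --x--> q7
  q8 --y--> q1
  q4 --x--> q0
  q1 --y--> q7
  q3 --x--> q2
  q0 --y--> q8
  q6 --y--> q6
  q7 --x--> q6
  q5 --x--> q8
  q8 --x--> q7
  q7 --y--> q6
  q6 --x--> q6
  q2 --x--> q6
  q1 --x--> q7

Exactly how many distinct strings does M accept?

6

The useful subgraph on states {q0, q1, q4, q7, q8} is acyclic, so L(M) is finite; the longest accepting path visits 5 useful states, giving maximum string length 4.
Counting accepting paths from q4 by length: 1 of length 1, 1 of length 2, 2 of length 3, 2 of length 4. Total 6.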